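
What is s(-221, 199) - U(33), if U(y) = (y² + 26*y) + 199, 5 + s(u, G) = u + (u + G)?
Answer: -2394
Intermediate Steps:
s(u, G) = -5 + G + 2*u (s(u, G) = -5 + (u + (u + G)) = -5 + (u + (G + u)) = -5 + (G + 2*u) = -5 + G + 2*u)
U(y) = 199 + y² + 26*y
s(-221, 199) - U(33) = (-5 + 199 + 2*(-221)) - (199 + 33² + 26*33) = (-5 + 199 - 442) - (199 + 1089 + 858) = -248 - 1*2146 = -248 - 2146 = -2394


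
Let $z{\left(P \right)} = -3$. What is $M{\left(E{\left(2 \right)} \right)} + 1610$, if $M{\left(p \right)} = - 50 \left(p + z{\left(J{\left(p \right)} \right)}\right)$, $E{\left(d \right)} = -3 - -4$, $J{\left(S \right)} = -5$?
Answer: $1710$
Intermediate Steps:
$E{\left(d \right)} = 1$ ($E{\left(d \right)} = -3 + 4 = 1$)
$M{\left(p \right)} = 150 - 50 p$ ($M{\left(p \right)} = - 50 \left(p - 3\right) = - 50 \left(-3 + p\right) = 150 - 50 p$)
$M{\left(E{\left(2 \right)} \right)} + 1610 = \left(150 - 50\right) + 1610 = 100 + 1610 = 1710$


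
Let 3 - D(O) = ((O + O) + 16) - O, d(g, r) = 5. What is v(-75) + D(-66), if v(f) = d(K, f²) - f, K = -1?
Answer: 133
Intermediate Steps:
D(O) = -13 - O (D(O) = 3 - (((O + O) + 16) - O) = 3 - ((2*O + 16) - O) = 3 - ((16 + 2*O) - O) = 3 - (16 + O) = 3 + (-16 - O) = -13 - O)
v(f) = 5 - f
v(-75) + D(-66) = (5 - 1*(-75)) + (-13 - 1*(-66)) = (5 + 75) + (-13 + 66) = 80 + 53 = 133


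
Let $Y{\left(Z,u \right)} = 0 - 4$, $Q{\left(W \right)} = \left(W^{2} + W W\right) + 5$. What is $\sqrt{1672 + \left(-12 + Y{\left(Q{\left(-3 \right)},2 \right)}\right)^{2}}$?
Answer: $2 \sqrt{482} \approx 43.909$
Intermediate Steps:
$Q{\left(W \right)} = 5 + 2 W^{2}$ ($Q{\left(W \right)} = \left(W^{2} + W^{2}\right) + 5 = 2 W^{2} + 5 = 5 + 2 W^{2}$)
$Y{\left(Z,u \right)} = -4$ ($Y{\left(Z,u \right)} = 0 - 4 = -4$)
$\sqrt{1672 + \left(-12 + Y{\left(Q{\left(-3 \right)},2 \right)}\right)^{2}} = \sqrt{1672 + \left(-12 - 4\right)^{2}} = \sqrt{1672 + \left(-16\right)^{2}} = \sqrt{1672 + 256} = \sqrt{1928} = 2 \sqrt{482}$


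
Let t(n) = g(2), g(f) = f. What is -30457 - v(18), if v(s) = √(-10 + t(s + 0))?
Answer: -30457 - 2*I*√2 ≈ -30457.0 - 2.8284*I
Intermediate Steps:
t(n) = 2
v(s) = 2*I*√2 (v(s) = √(-10 + 2) = √(-8) = 2*I*√2)
-30457 - v(18) = -30457 - 2*I*√2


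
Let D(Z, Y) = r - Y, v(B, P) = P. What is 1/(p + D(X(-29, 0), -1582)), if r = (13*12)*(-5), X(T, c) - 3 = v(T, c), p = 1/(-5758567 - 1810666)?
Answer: 7569233/6070524865 ≈ 0.0012469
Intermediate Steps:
p = -1/7569233 (p = 1/(-7569233) = -1/7569233 ≈ -1.3211e-7)
X(T, c) = 3 + c
r = -780 (r = 156*(-5) = -780)
D(Z, Y) = -780 - Y
1/(p + D(X(-29, 0), -1582)) = 1/(-1/7569233 + (-780 - 1*(-1582))) = 1/(-1/7569233 + (-780 + 1582)) = 1/(-1/7569233 + 802) = 1/(6070524865/7569233) = 7569233/6070524865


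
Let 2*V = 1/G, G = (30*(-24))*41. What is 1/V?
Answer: -59040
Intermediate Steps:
G = -29520 (G = -720*41 = -29520)
V = -1/59040 (V = (1/2)/(-29520) = (1/2)*(-1/29520) = -1/59040 ≈ -1.6938e-5)
1/V = 1/(-1/59040) = -59040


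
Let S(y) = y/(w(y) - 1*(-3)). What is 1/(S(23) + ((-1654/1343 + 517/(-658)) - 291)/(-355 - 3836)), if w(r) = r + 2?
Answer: 52532788/46824807 ≈ 1.1219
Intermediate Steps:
w(r) = 2 + r
S(y) = y/(5 + y) (S(y) = y/((2 + y) - 1*(-3)) = y/((2 + y) + 3) = y/(5 + y))
1/(S(23) + ((-1654/1343 + 517/(-658)) - 291)/(-355 - 3836)) = 1/(23/(5 + 23) + ((-1654/1343 + 517/(-658)) - 291)/(-355 - 3836)) = 1/(23/28 + ((-1654*1/1343 + 517*(-1/658)) - 291)/(-4191)) = 1/(23*(1/28) + ((-1654/1343 - 11/14) - 291)*(-1/4191)) = 1/(23/28 + (-37929/18802 - 291)*(-1/4191)) = 1/(23/28 - 5509311/18802*(-1/4191)) = 1/(23/28 + 1836437/26266394) = 1/(46824807/52532788) = 52532788/46824807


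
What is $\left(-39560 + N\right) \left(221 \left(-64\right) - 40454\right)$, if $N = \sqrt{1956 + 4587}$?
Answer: $2159896880 - 163794 \sqrt{727} \approx 2.1555 \cdot 10^{9}$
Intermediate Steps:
$N = 3 \sqrt{727}$ ($N = \sqrt{6543} = 3 \sqrt{727} \approx 80.889$)
$\left(-39560 + N\right) \left(221 \left(-64\right) - 40454\right) = \left(-39560 + 3 \sqrt{727}\right) \left(221 \left(-64\right) - 40454\right) = \left(-39560 + 3 \sqrt{727}\right) \left(-14144 - 40454\right) = \left(-39560 + 3 \sqrt{727}\right) \left(-54598\right) = 2159896880 - 163794 \sqrt{727}$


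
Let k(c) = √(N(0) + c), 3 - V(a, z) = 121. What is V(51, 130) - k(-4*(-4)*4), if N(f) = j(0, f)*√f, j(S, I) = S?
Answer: -126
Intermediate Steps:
V(a, z) = -118 (V(a, z) = 3 - 1*121 = 3 - 121 = -118)
N(f) = 0 (N(f) = 0*√f = 0)
k(c) = √c (k(c) = √(0 + c) = √c)
V(51, 130) - k(-4*(-4)*4) = -118 - √(-4*(-4)*4) = -118 - √(16*4) = -118 - √64 = -118 - 1*8 = -118 - 8 = -126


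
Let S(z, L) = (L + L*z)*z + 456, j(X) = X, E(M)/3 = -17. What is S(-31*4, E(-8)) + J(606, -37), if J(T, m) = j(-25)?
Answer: -777421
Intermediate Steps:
E(M) = -51 (E(M) = 3*(-17) = -51)
J(T, m) = -25
S(z, L) = 456 + z*(L + L*z) (S(z, L) = z*(L + L*z) + 456 = 456 + z*(L + L*z))
S(-31*4, E(-8)) + J(606, -37) = (456 - (-1581)*4 - 51*(-31*4)**2) - 25 = (456 - 51*(-124) - 51*(-124)**2) - 25 = (456 + 6324 - 51*15376) - 25 = (456 + 6324 - 784176) - 25 = -777396 - 25 = -777421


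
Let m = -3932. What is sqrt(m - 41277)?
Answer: I*sqrt(45209) ≈ 212.62*I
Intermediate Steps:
sqrt(m - 41277) = sqrt(-3932 - 41277) = sqrt(-45209) = I*sqrt(45209)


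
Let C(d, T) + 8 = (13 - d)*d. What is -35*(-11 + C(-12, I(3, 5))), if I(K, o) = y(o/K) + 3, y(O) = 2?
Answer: 11165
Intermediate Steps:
I(K, o) = 5 (I(K, o) = 2 + 3 = 5)
C(d, T) = -8 + d*(13 - d) (C(d, T) = -8 + (13 - d)*d = -8 + d*(13 - d))
-35*(-11 + C(-12, I(3, 5))) = -35*(-11 + (-8 - 1*(-12)² + 13*(-12))) = -35*(-11 + (-8 - 1*144 - 156)) = -35*(-11 + (-8 - 144 - 156)) = -35*(-11 - 308) = -35*(-319) = 11165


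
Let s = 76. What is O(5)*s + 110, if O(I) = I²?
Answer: 2010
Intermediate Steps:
O(5)*s + 110 = 5²*76 + 110 = 25*76 + 110 = 1900 + 110 = 2010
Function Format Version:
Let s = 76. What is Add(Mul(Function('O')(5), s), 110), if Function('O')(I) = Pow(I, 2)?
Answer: 2010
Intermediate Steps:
Add(Mul(Function('O')(5), s), 110) = Add(Mul(Pow(5, 2), 76), 110) = Add(Mul(25, 76), 110) = Add(1900, 110) = 2010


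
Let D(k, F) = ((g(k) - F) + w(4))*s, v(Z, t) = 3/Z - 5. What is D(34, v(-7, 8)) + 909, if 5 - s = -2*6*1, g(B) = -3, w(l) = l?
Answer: 7128/7 ≈ 1018.3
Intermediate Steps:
s = 17 (s = 5 - (-2*6) = 5 - (-12) = 5 - 1*(-12) = 5 + 12 = 17)
v(Z, t) = -5 + 3/Z (v(Z, t) = 3/Z - 5 = -5 + 3/Z)
D(k, F) = 17 - 17*F (D(k, F) = ((-3 - F) + 4)*17 = (1 - F)*17 = 17 - 17*F)
D(34, v(-7, 8)) + 909 = (17 - 17*(-5 + 3/(-7))) + 909 = (17 - 17*(-5 + 3*(-1/7))) + 909 = (17 - 17*(-5 - 3/7)) + 909 = (17 - 17*(-38/7)) + 909 = (17 + 646/7) + 909 = 765/7 + 909 = 7128/7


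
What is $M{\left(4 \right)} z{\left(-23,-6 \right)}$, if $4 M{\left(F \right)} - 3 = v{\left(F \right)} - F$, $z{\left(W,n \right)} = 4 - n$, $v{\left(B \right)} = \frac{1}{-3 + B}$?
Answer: $0$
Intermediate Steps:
$M{\left(F \right)} = \frac{3}{4} - \frac{F}{4} + \frac{1}{4 \left(-3 + F\right)}$ ($M{\left(F \right)} = \frac{3}{4} + \frac{\frac{1}{-3 + F} - F}{4} = \frac{3}{4} - \left(- \frac{1}{4 \left(-3 + F\right)} + \frac{F}{4}\right) = \frac{3}{4} - \frac{F}{4} + \frac{1}{4 \left(-3 + F\right)}$)
$M{\left(4 \right)} z{\left(-23,-6 \right)} = \frac{1 - \left(3 - 4\right)^{2}}{4 \left(-3 + 4\right)} \left(4 - -6\right) = \frac{1 - \left(3 - 4\right)^{2}}{4 \cdot 1} \left(4 + 6\right) = \frac{1}{4} \cdot 1 \left(1 - \left(-1\right)^{2}\right) 10 = \frac{1}{4} \cdot 1 \left(1 - 1\right) 10 = \frac{1}{4} \cdot 1 \cdot 0 \cdot 10 = 0 \cdot 10 = 0$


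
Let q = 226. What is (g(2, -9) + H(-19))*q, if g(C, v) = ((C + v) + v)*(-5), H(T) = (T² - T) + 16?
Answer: 107576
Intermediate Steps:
H(T) = 16 + T² - T
g(C, v) = -10*v - 5*C (g(C, v) = (C + 2*v)*(-5) = -10*v - 5*C)
(g(2, -9) + H(-19))*q = ((-10*(-9) - 5*2) + (16 + (-19)² - 1*(-19)))*226 = ((90 - 10) + (16 + 361 + 19))*226 = (80 + 396)*226 = 476*226 = 107576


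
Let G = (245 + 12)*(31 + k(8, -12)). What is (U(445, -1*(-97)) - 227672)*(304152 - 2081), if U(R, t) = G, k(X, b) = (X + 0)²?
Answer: -61398045247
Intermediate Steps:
k(X, b) = X²
G = 24415 (G = (245 + 12)*(31 + 8²) = 257*(31 + 64) = 257*95 = 24415)
U(R, t) = 24415
(U(445, -1*(-97)) - 227672)*(304152 - 2081) = (24415 - 227672)*(304152 - 2081) = -203257*302071 = -61398045247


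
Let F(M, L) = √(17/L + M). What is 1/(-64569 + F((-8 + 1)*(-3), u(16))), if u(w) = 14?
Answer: -903966/58368180343 - √4354/58368180343 ≈ -1.5488e-5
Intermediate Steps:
F(M, L) = √(M + 17/L)
1/(-64569 + F((-8 + 1)*(-3), u(16))) = 1/(-64569 + √((-8 + 1)*(-3) + 17/14)) = 1/(-64569 + √(-7*(-3) + 17*(1/14))) = 1/(-64569 + √(21 + 17/14)) = 1/(-64569 + √(311/14)) = 1/(-64569 + √4354/14)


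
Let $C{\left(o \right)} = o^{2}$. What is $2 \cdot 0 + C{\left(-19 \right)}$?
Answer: $361$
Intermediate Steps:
$2 \cdot 0 + C{\left(-19 \right)} = 2 \cdot 0 + \left(-19\right)^{2} = 0 + 361 = 361$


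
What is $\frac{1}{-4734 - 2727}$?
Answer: $- \frac{1}{7461} \approx -0.00013403$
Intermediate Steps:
$\frac{1}{-4734 - 2727} = \frac{1}{-7461} = - \frac{1}{7461}$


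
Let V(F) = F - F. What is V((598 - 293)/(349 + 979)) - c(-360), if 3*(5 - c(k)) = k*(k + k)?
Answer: 86395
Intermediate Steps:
V(F) = 0
c(k) = 5 - 2*k**2/3 (c(k) = 5 - k*(k + k)/3 = 5 - k*2*k/3 = 5 - 2*k**2/3)
V((598 - 293)/(349 + 979)) - c(-360) = 0 - (5 - 2/3*(-360)**2) = 0 - (5 - 2/3*129600) = 0 - (5 - 86400) = 0 - 1*(-86395) = 0 + 86395 = 86395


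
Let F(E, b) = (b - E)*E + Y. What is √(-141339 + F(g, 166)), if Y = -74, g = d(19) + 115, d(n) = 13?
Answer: I*√136549 ≈ 369.53*I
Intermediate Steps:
g = 128 (g = 13 + 115 = 128)
F(E, b) = -74 + E*(b - E) (F(E, b) = (b - E)*E - 74 = E*(b - E) - 74 = -74 + E*(b - E))
√(-141339 + F(g, 166)) = √(-141339 + (-74 - 1*128² + 128*166)) = √(-141339 + (-74 - 1*16384 + 21248)) = √(-141339 + (-74 - 16384 + 21248)) = √(-141339 + 4790) = √(-136549) = I*√136549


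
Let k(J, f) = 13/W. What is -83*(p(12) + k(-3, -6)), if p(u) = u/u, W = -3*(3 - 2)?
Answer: 830/3 ≈ 276.67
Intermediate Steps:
W = -3 (W = -3*1 = -3)
p(u) = 1
k(J, f) = -13/3 (k(J, f) = 13/(-3) = 13*(-⅓) = -13/3)
-83*(p(12) + k(-3, -6)) = -83*(1 - 13/3) = -83*(-10/3) = 830/3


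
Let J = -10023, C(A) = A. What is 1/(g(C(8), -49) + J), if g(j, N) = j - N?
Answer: -1/9966 ≈ -0.00010034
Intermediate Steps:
1/(g(C(8), -49) + J) = 1/((8 - 1*(-49)) - 10023) = 1/((8 + 49) - 10023) = 1/(57 - 10023) = 1/(-9966) = -1/9966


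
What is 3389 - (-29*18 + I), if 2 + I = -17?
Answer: 3930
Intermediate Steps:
I = -19 (I = -2 - 17 = -19)
3389 - (-29*18 + I) = 3389 - (-29*18 - 19) = 3389 - (-522 - 19) = 3389 - 1*(-541) = 3389 + 541 = 3930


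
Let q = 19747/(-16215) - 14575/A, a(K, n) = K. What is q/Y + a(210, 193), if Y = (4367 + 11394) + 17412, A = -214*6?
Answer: 16115513284253/76740427820 ≈ 210.00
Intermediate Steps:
A = -1284
q = 23442053/2313340 (q = 19747/(-16215) - 14575/(-1284) = 19747*(-1/16215) - 14575*(-1/1284) = -19747/16215 + 14575/1284 = 23442053/2313340 ≈ 10.133)
Y = 33173 (Y = 15761 + 17412 = 33173)
q/Y + a(210, 193) = (23442053/2313340)/33173 + 210 = (23442053/2313340)*(1/33173) + 210 = 23442053/76740427820 + 210 = 16115513284253/76740427820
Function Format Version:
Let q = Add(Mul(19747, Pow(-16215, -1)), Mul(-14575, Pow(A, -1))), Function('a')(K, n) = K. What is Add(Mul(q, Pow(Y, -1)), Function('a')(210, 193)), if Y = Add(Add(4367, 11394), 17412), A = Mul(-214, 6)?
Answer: Rational(16115513284253, 76740427820) ≈ 210.00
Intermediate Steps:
A = -1284
q = Rational(23442053, 2313340) (q = Add(Mul(19747, Pow(-16215, -1)), Mul(-14575, Pow(-1284, -1))) = Add(Mul(19747, Rational(-1, 16215)), Mul(-14575, Rational(-1, 1284))) = Add(Rational(-19747, 16215), Rational(14575, 1284)) = Rational(23442053, 2313340) ≈ 10.133)
Y = 33173 (Y = Add(15761, 17412) = 33173)
Add(Mul(q, Pow(Y, -1)), Function('a')(210, 193)) = Add(Mul(Rational(23442053, 2313340), Pow(33173, -1)), 210) = Add(Mul(Rational(23442053, 2313340), Rational(1, 33173)), 210) = Add(Rational(23442053, 76740427820), 210) = Rational(16115513284253, 76740427820)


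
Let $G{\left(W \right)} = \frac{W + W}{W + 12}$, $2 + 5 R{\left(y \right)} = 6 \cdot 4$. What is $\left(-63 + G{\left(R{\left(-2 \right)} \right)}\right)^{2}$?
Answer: $\frac{6558721}{1681} \approx 3901.7$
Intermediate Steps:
$R{\left(y \right)} = \frac{22}{5}$ ($R{\left(y \right)} = - \frac{2}{5} + \frac{6 \cdot 4}{5} = - \frac{2}{5} + \frac{1}{5} \cdot 24 = - \frac{2}{5} + \frac{24}{5} = \frac{22}{5}$)
$G{\left(W \right)} = \frac{2 W}{12 + W}$
$\left(-63 + G{\left(R{\left(-2 \right)} \right)}\right)^{2} = \left(-63 + 2 \cdot \frac{22}{5} \frac{1}{12 + \frac{22}{5}}\right)^{2} = \left(-63 + 2 \cdot \frac{22}{5} \frac{1}{\frac{82}{5}}\right)^{2} = \left(-63 + 2 \cdot \frac{22}{5} \cdot \frac{5}{82}\right)^{2} = \left(-63 + \frac{22}{41}\right)^{2} = \left(- \frac{2561}{41}\right)^{2} = \frac{6558721}{1681}$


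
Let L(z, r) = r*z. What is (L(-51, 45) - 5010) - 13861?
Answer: -21166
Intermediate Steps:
(L(-51, 45) - 5010) - 13861 = (45*(-51) - 5010) - 13861 = (-2295 - 5010) - 13861 = -7305 - 13861 = -21166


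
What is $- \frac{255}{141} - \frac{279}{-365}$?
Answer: $- \frac{17912}{17155} \approx -1.0441$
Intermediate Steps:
$- \frac{255}{141} - \frac{279}{-365} = \left(-255\right) \frac{1}{141} - - \frac{279}{365} = - \frac{85}{47} + \frac{279}{365} = - \frac{17912}{17155}$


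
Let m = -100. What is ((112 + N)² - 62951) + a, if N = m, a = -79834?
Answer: -142641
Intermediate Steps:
N = -100
((112 + N)² - 62951) + a = ((112 - 100)² - 62951) - 79834 = (12² - 62951) - 79834 = (144 - 62951) - 79834 = -62807 - 79834 = -142641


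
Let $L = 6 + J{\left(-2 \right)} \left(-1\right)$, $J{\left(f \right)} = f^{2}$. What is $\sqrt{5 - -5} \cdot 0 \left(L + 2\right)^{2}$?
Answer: $0$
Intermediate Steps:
$L = 2$ ($L = 6 + \left(-2\right)^{2} \left(-1\right) = 6 + 4 \left(-1\right) = 6 - 4 = 2$)
$\sqrt{5 - -5} \cdot 0 \left(L + 2\right)^{2} = \sqrt{5 - -5} \cdot 0 \left(2 + 2\right)^{2} = \sqrt{5 + 5} \cdot 0 \cdot 4^{2} = \sqrt{10} \cdot 0 \cdot 16 = 0 \cdot 16 = 0$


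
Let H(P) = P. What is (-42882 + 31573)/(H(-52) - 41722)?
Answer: 11309/41774 ≈ 0.27072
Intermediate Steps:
(-42882 + 31573)/(H(-52) - 41722) = (-42882 + 31573)/(-52 - 41722) = -11309/(-41774) = -11309*(-1/41774) = 11309/41774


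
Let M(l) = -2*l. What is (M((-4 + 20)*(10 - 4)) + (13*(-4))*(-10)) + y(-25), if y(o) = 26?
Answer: 354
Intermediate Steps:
(M((-4 + 20)*(10 - 4)) + (13*(-4))*(-10)) + y(-25) = (-2*(-4 + 20)*(10 - 4) + (13*(-4))*(-10)) + 26 = (-32*6 - 52*(-10)) + 26 = (-2*96 + 520) + 26 = (-192 + 520) + 26 = 328 + 26 = 354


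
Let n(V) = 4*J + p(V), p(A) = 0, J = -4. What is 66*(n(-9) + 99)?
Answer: 5478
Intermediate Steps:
n(V) = -16 (n(V) = 4*(-4) + 0 = -16 + 0 = -16)
66*(n(-9) + 99) = 66*(-16 + 99) = 66*83 = 5478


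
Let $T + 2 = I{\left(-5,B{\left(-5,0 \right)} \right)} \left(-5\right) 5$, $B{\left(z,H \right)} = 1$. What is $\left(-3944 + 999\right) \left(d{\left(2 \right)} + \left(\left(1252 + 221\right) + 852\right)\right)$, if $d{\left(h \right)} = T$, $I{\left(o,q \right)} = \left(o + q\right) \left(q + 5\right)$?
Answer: $-8608235$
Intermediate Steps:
$I{\left(o,q \right)} = \left(5 + q\right) \left(o + q\right)$ ($I{\left(o,q \right)} = \left(o + q\right) \left(5 + q\right) = \left(5 + q\right) \left(o + q\right)$)
$T = 598$ ($T = -2 + \left(1^{2} + 5 \left(-5\right) + 5 \cdot 1 - 5\right) \left(-5\right) 5 = -2 + \left(1 - 25 + 5 - 5\right) \left(-5\right) 5 = -2 + \left(-24\right) \left(-5\right) 5 = -2 + 120 \cdot 5 = -2 + 600 = 598$)
$d{\left(h \right)} = 598$
$\left(-3944 + 999\right) \left(d{\left(2 \right)} + \left(\left(1252 + 221\right) + 852\right)\right) = \left(-3944 + 999\right) \left(598 + \left(\left(1252 + 221\right) + 852\right)\right) = - 2945 \left(598 + \left(1473 + 852\right)\right) = - 2945 \left(598 + 2325\right) = \left(-2945\right) 2923 = -8608235$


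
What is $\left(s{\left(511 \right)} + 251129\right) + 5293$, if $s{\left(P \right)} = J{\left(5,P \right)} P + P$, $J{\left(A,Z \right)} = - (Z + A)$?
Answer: $-6743$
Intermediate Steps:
$J{\left(A,Z \right)} = - A - Z$ ($J{\left(A,Z \right)} = - (A + Z) = - A - Z$)
$s{\left(P \right)} = P + P \left(-5 - P\right)$ ($s{\left(P \right)} = \left(\left(-1\right) 5 - P\right) P + P = \left(-5 - P\right) P + P = P \left(-5 - P\right) + P = P + P \left(-5 - P\right)$)
$\left(s{\left(511 \right)} + 251129\right) + 5293 = \left(\left(-1\right) 511 \left(4 + 511\right) + 251129\right) + 5293 = \left(\left(-1\right) 511 \cdot 515 + 251129\right) + 5293 = \left(-263165 + 251129\right) + 5293 = -12036 + 5293 = -6743$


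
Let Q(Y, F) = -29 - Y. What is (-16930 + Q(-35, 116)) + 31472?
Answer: 14548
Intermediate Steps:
(-16930 + Q(-35, 116)) + 31472 = (-16930 + (-29 - 1*(-35))) + 31472 = (-16930 + (-29 + 35)) + 31472 = (-16930 + 6) + 31472 = -16924 + 31472 = 14548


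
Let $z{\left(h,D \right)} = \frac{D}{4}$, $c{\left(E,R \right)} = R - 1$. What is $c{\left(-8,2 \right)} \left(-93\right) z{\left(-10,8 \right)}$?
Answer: $-186$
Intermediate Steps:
$c{\left(E,R \right)} = -1 + R$
$z{\left(h,D \right)} = \frac{D}{4}$ ($z{\left(h,D \right)} = D \frac{1}{4} = \frac{D}{4}$)
$c{\left(-8,2 \right)} \left(-93\right) z{\left(-10,8 \right)} = \left(-1 + 2\right) \left(-93\right) \frac{1}{4} \cdot 8 = 1 \left(-93\right) 2 = \left(-93\right) 2 = -186$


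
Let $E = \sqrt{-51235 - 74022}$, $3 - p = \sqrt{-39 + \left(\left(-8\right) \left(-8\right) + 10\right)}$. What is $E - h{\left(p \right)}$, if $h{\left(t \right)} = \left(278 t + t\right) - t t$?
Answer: $-793 + 273 \sqrt{35} + i \sqrt{125257} \approx 822.09 + 353.92 i$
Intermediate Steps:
$p = 3 - \sqrt{35}$ ($p = 3 - \sqrt{-39 + \left(\left(-8\right) \left(-8\right) + 10\right)} = 3 - \sqrt{-39 + \left(64 + 10\right)} = 3 - \sqrt{-39 + 74} = 3 - \sqrt{35} \approx -2.9161$)
$h{\left(t \right)} = - t^{2} + 279 t$ ($h{\left(t \right)} = 279 t - t^{2} = - t^{2} + 279 t$)
$E = i \sqrt{125257}$ ($E = \sqrt{-125257} = i \sqrt{125257} \approx 353.92 i$)
$E - h{\left(p \right)} = i \sqrt{125257} - \left(3 - \sqrt{35}\right) \left(279 - \left(3 - \sqrt{35}\right)\right) = i \sqrt{125257} - \left(3 - \sqrt{35}\right) \left(276 + \sqrt{35}\right)$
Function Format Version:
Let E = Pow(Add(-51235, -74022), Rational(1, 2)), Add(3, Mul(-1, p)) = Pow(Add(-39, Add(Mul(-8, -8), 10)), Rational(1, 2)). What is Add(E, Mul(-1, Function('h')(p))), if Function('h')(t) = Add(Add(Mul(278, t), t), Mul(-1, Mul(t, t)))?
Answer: Add(-793, Mul(273, Pow(35, Rational(1, 2))), Mul(I, Pow(125257, Rational(1, 2)))) ≈ Add(822.09, Mul(353.92, I))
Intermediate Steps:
p = Add(3, Mul(-1, Pow(35, Rational(1, 2)))) (p = Add(3, Mul(-1, Pow(Add(-39, Add(Mul(-8, -8), 10)), Rational(1, 2)))) = Add(3, Mul(-1, Pow(Add(-39, Add(64, 10)), Rational(1, 2)))) = Add(3, Mul(-1, Pow(Add(-39, 74), Rational(1, 2)))) = Add(3, Mul(-1, Pow(35, Rational(1, 2)))) ≈ -2.9161)
Function('h')(t) = Add(Mul(-1, Pow(t, 2)), Mul(279, t)) (Function('h')(t) = Add(Mul(279, t), Mul(-1, Pow(t, 2))) = Add(Mul(-1, Pow(t, 2)), Mul(279, t)))
E = Mul(I, Pow(125257, Rational(1, 2))) (E = Pow(-125257, Rational(1, 2)) = Mul(I, Pow(125257, Rational(1, 2))) ≈ Mul(353.92, I))
Add(E, Mul(-1, Function('h')(p))) = Add(Mul(I, Pow(125257, Rational(1, 2))), Mul(-1, Mul(Add(3, Mul(-1, Pow(35, Rational(1, 2)))), Add(279, Mul(-1, Add(3, Mul(-1, Pow(35, Rational(1, 2))))))))) = Add(Mul(I, Pow(125257, Rational(1, 2))), Mul(-1, Mul(Add(3, Mul(-1, Pow(35, Rational(1, 2)))), Add(279, Add(-3, Pow(35, Rational(1, 2))))))) = Add(Mul(I, Pow(125257, Rational(1, 2))), Mul(-1, Mul(Add(3, Mul(-1, Pow(35, Rational(1, 2)))), Add(276, Pow(35, Rational(1, 2)))))) = Add(Mul(I, Pow(125257, Rational(1, 2))), Mul(-1, Add(3, Mul(-1, Pow(35, Rational(1, 2)))), Add(276, Pow(35, Rational(1, 2)))))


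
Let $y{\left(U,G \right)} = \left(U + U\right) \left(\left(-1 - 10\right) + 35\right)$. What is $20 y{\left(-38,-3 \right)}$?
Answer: $-36480$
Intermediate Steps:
$y{\left(U,G \right)} = 48 U$ ($y{\left(U,G \right)} = 2 U \left(\left(-1 - 10\right) + 35\right) = 2 U \left(-11 + 35\right) = 2 U 24 = 48 U$)
$20 y{\left(-38,-3 \right)} = 20 \cdot 48 \left(-38\right) = 20 \left(-1824\right) = -36480$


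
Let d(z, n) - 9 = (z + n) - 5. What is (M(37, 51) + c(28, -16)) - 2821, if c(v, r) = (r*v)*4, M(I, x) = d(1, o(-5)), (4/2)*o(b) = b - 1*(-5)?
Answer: -4608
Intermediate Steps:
o(b) = 5/2 + b/2 (o(b) = (b - 1*(-5))/2 = (b + 5)/2 = (5 + b)/2 = 5/2 + b/2)
d(z, n) = 4 + n + z (d(z, n) = 9 + ((z + n) - 5) = 9 + ((n + z) - 5) = 9 + (-5 + n + z) = 4 + n + z)
M(I, x) = 5 (M(I, x) = 4 + (5/2 + (1/2)*(-5)) + 1 = 4 + (5/2 - 5/2) + 1 = 4 + 0 + 1 = 5)
c(v, r) = 4*r*v
(M(37, 51) + c(28, -16)) - 2821 = (5 + 4*(-16)*28) - 2821 = (5 - 1792) - 2821 = -1787 - 2821 = -4608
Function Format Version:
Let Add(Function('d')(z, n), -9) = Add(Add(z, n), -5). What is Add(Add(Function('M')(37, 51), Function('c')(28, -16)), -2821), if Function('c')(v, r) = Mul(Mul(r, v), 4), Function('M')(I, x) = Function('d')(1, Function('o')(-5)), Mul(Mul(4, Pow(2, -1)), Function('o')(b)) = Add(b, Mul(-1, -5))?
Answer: -4608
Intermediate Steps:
Function('o')(b) = Add(Rational(5, 2), Mul(Rational(1, 2), b)) (Function('o')(b) = Mul(Rational(1, 2), Add(b, Mul(-1, -5))) = Mul(Rational(1, 2), Add(b, 5)) = Mul(Rational(1, 2), Add(5, b)) = Add(Rational(5, 2), Mul(Rational(1, 2), b)))
Function('d')(z, n) = Add(4, n, z) (Function('d')(z, n) = Add(9, Add(Add(z, n), -5)) = Add(9, Add(Add(n, z), -5)) = Add(9, Add(-5, n, z)) = Add(4, n, z))
Function('M')(I, x) = 5 (Function('M')(I, x) = Add(4, Add(Rational(5, 2), Mul(Rational(1, 2), -5)), 1) = Add(4, Add(Rational(5, 2), Rational(-5, 2)), 1) = Add(4, 0, 1) = 5)
Function('c')(v, r) = Mul(4, r, v)
Add(Add(Function('M')(37, 51), Function('c')(28, -16)), -2821) = Add(Add(5, Mul(4, -16, 28)), -2821) = Add(Add(5, -1792), -2821) = Add(-1787, -2821) = -4608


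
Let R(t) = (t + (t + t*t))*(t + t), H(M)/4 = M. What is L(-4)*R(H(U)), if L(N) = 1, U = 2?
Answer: 1280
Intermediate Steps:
H(M) = 4*M
R(t) = 2*t*(t**2 + 2*t) (R(t) = (t + (t + t**2))*(2*t) = (t**2 + 2*t)*(2*t) = 2*t*(t**2 + 2*t))
L(-4)*R(H(U)) = 1*(2*(4*2)**2*(2 + 4*2)) = 1*(2*8**2*(2 + 8)) = 1*(2*64*10) = 1*1280 = 1280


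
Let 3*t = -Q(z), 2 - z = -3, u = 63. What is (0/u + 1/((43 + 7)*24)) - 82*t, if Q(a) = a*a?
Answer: 820001/1200 ≈ 683.33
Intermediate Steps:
z = 5 (z = 2 - 1*(-3) = 2 + 3 = 5)
Q(a) = a**2
t = -25/3 (t = (-1*5**2)/3 = (-1*25)/3 = (1/3)*(-25) = -25/3 ≈ -8.3333)
(0/u + 1/((43 + 7)*24)) - 82*t = (0/63 + 1/((43 + 7)*24)) - 82*(-25/3) = (0*(1/63) + (1/24)/50) + 2050/3 = (0 + (1/50)*(1/24)) + 2050/3 = (0 + 1/1200) + 2050/3 = 1/1200 + 2050/3 = 820001/1200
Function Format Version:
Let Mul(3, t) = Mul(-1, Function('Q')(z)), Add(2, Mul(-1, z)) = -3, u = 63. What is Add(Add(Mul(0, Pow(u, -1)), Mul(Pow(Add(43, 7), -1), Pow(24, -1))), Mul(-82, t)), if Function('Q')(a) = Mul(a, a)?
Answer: Rational(820001, 1200) ≈ 683.33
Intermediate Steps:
z = 5 (z = Add(2, Mul(-1, -3)) = Add(2, 3) = 5)
Function('Q')(a) = Pow(a, 2)
t = Rational(-25, 3) (t = Mul(Rational(1, 3), Mul(-1, Pow(5, 2))) = Mul(Rational(1, 3), Mul(-1, 25)) = Mul(Rational(1, 3), -25) = Rational(-25, 3) ≈ -8.3333)
Add(Add(Mul(0, Pow(u, -1)), Mul(Pow(Add(43, 7), -1), Pow(24, -1))), Mul(-82, t)) = Add(Add(Mul(0, Pow(63, -1)), Mul(Pow(Add(43, 7), -1), Pow(24, -1))), Mul(-82, Rational(-25, 3))) = Add(Add(Mul(0, Rational(1, 63)), Mul(Pow(50, -1), Rational(1, 24))), Rational(2050, 3)) = Add(Add(0, Mul(Rational(1, 50), Rational(1, 24))), Rational(2050, 3)) = Add(Add(0, Rational(1, 1200)), Rational(2050, 3)) = Add(Rational(1, 1200), Rational(2050, 3)) = Rational(820001, 1200)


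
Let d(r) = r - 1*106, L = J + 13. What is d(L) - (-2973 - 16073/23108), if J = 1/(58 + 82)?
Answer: 582463683/202195 ≈ 2880.7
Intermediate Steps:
J = 1/140 ≈ 0.0071429
L = 1821/140 (L = 1/140 + 13 = 1821/140 ≈ 13.007)
d(r) = -106 + r (d(r) = r - 106 = -106 + r)
d(L) - (-2973 - 16073/23108) = (-106 + 1821/140) - (-2973 - 16073/23108) = -13019/140 - (-2973 - 16073/23108) = -13019/140 - 1*(-68716157/23108) = -13019/140 + 68716157/23108 = 582463683/202195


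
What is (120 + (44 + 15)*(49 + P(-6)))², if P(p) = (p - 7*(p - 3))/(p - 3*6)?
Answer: 527483089/64 ≈ 8.2419e+6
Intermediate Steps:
P(p) = (21 - 6*p)/(-18 + p) (P(p) = (p - 7*(-3 + p))/(p - 18) = (p + (21 - 7*p))/(-18 + p) = (21 - 6*p)/(-18 + p))
(120 + (44 + 15)*(49 + P(-6)))² = (120 + (44 + 15)*(49 + 3*(7 - 2*(-6))/(-18 - 6)))² = (120 + 59*(49 + 3*(7 + 12)/(-24)))² = (120 + 59*(49 + 3*(-1/24)*19))² = (120 + 59*(49 - 19/8))² = (120 + 59*(373/8))² = (120 + 22007/8)² = (22967/8)² = 527483089/64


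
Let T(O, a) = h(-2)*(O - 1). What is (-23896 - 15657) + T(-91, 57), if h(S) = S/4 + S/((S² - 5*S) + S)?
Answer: -118475/3 ≈ -39492.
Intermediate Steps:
h(S) = S/4 + S/(S² - 4*S) (h(S) = S*(¼) + S/(S² - 4*S) = S/4 + S/(S² - 4*S))
T(O, a) = ⅔ - 2*O/3 (T(O, a) = ((1 - 1*(-2) + (¼)*(-2)²)/(-4 - 2))*(O - 1) = ((1 + 2 + (¼)*4)/(-6))*(-1 + O) = (-(1 + 2 + 1)/6)*(-1 + O) = (-⅙*4)*(-1 + O) = -2*(-1 + O)/3 = ⅔ - 2*O/3)
(-23896 - 15657) + T(-91, 57) = (-23896 - 15657) + (⅔ - ⅔*(-91)) = -39553 + (⅔ + 182/3) = -39553 + 184/3 = -118475/3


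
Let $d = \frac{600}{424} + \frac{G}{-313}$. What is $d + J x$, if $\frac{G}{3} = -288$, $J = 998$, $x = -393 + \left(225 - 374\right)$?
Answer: $- \frac{8973186257}{16589} \approx -5.4091 \cdot 10^{5}$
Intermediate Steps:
$x = -542$ ($x = -393 + \left(225 - 374\right) = -393 - 149 = -542$)
$G = -864$ ($G = 3 \left(-288\right) = -864$)
$d = \frac{69267}{16589}$ ($d = \frac{600}{424} - \frac{864}{-313} = 600 \cdot \frac{1}{424} - - \frac{864}{313} = \frac{75}{53} + \frac{864}{313} = \frac{69267}{16589} \approx 4.1755$)
$d + J x = \frac{69267}{16589} + 998 \left(-542\right) = \frac{69267}{16589} - 540916 = - \frac{8973186257}{16589}$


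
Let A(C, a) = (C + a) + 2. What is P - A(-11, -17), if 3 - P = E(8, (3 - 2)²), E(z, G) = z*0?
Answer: 29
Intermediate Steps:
E(z, G) = 0
A(C, a) = 2 + C + a
P = 3 (P = 3 - 1*0 = 3 + 0 = 3)
P - A(-11, -17) = 3 - (2 - 11 - 17) = 3 - 1*(-26) = 3 + 26 = 29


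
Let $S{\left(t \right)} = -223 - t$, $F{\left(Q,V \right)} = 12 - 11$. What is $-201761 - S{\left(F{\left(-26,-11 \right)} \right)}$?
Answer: $-201537$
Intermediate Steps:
$F{\left(Q,V \right)} = 1$ ($F{\left(Q,V \right)} = 12 - 11 = 1$)
$-201761 - S{\left(F{\left(-26,-11 \right)} \right)} = -201761 - \left(-223 - 1\right) = -201761 - -224 = -201761 + 224 = -201537$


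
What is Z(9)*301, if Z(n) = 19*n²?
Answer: 463239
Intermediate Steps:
Z(9)*301 = (19*9²)*301 = (19*81)*301 = 1539*301 = 463239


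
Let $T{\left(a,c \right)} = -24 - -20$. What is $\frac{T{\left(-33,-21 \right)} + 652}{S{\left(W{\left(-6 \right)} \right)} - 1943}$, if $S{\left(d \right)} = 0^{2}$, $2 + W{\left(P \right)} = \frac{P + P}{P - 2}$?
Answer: $- \frac{648}{1943} \approx -0.3335$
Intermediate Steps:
$T{\left(a,c \right)} = -4$ ($T{\left(a,c \right)} = -24 + 20 = -4$)
$W{\left(P \right)} = -2 + \frac{2 P}{-2 + P}$ ($W{\left(P \right)} = -2 + \frac{P + P}{P - 2} = -2 + \frac{2 P}{-2 + P}$)
$S{\left(d \right)} = 0$
$\frac{T{\left(-33,-21 \right)} + 652}{S{\left(W{\left(-6 \right)} \right)} - 1943} = \frac{-4 + 652}{0 - 1943} = \frac{648}{-1943} = 648 \left(- \frac{1}{1943}\right) = - \frac{648}{1943}$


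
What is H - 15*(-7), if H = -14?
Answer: 91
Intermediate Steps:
H - 15*(-7) = -14 - 15*(-7) = -14 + 105 = 91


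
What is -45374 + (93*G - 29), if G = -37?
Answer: -48844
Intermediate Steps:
-45374 + (93*G - 29) = -45374 + (93*(-37) - 29) = -45374 + (-3441 - 29) = -45374 - 3470 = -48844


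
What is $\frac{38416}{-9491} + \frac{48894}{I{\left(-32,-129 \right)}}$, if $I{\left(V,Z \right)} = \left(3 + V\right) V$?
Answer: $\frac{7386257}{151856} \approx 48.64$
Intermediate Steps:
$I{\left(V,Z \right)} = V \left(3 + V\right)$
$\frac{38416}{-9491} + \frac{48894}{I{\left(-32,-129 \right)}} = \frac{38416}{-9491} + \frac{48894}{\left(-32\right) \left(3 - 32\right)} = 38416 \left(- \frac{1}{9491}\right) + \frac{48894}{\left(-32\right) \left(-29\right)} = - \frac{38416}{9491} + \frac{48894}{928} = - \frac{38416}{9491} + 48894 \cdot \frac{1}{928} = - \frac{38416}{9491} + \frac{843}{16} = \frac{7386257}{151856}$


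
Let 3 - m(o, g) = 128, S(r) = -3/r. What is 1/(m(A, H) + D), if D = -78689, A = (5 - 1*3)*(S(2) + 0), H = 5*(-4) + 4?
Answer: -1/78814 ≈ -1.2688e-5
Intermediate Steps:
H = -16 (H = -20 + 4 = -16)
A = -3 (A = (5 - 1*3)*(-3/2 + 0) = (5 - 3)*(-3*½ + 0) = 2*(-3/2 + 0) = 2*(-3/2) = -3)
m(o, g) = -125 (m(o, g) = 3 - 1*128 = 3 - 128 = -125)
1/(m(A, H) + D) = 1/(-125 - 78689) = 1/(-78814) = -1/78814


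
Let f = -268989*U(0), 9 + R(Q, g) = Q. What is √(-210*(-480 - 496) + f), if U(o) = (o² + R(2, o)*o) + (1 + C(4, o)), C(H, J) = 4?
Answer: 21*I*√2585 ≈ 1067.7*I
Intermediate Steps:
R(Q, g) = -9 + Q
U(o) = 5 + o² - 7*o (U(o) = (o² + (-9 + 2)*o) + (1 + 4) = (o² - 7*o) + 5 = 5 + o² - 7*o)
f = -1344945 (f = -268989*(5 + 0² - 7*0) = -268989*(5 + 0 + 0) = -268989*5 = -1344945)
√(-210*(-480 - 496) + f) = √(-210*(-480 - 496) - 1344945) = √(-210*(-976) - 1344945) = √(204960 - 1344945) = √(-1139985) = 21*I*√2585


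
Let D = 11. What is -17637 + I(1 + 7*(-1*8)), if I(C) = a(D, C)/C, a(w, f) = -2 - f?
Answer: -970088/55 ≈ -17638.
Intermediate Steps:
I(C) = (-2 - C)/C
-17637 + I(1 + 7*(-1*8)) = -17637 + (-2 - (1 + 7*(-1*8)))/(1 + 7*(-1*8)) = -17637 + (-2 - (1 + 7*(-8)))/(1 + 7*(-8)) = -17637 + (-2 - (1 - 56))/(1 - 56) = -17637 + (-2 - 1*(-55))/(-55) = -17637 - (-2 + 55)/55 = -17637 - 1/55*53 = -17637 - 53/55 = -970088/55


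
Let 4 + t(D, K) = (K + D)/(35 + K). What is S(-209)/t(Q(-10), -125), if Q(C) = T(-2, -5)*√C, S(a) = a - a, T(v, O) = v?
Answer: 0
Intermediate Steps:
S(a) = 0
Q(C) = -2*√C
t(D, K) = -4 + (D + K)/(35 + K) (t(D, K) = -4 + (K + D)/(35 + K) = -4 + (D + K)/(35 + K))
S(-209)/t(Q(-10), -125) = 0/(((-140 - 2*I*√10 - 3*(-125))/(35 - 125))) = 0/(((-140 - 2*I*√10 + 375)/(-90))) = 0/((-(-140 - 2*I*√10 + 375)/90)) = 0/((-(235 - 2*I*√10)/90)) = 0/(-47/18 + I*√10/45) = 0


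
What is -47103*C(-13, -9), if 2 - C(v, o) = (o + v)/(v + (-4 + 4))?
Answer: -188412/13 ≈ -14493.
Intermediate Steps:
C(v, o) = 2 - (o + v)/v (C(v, o) = 2 - (o + v)/(v + (-4 + 4)) = 2 - (o + v)/(v + 0) = 2 - (o + v)/v)
-47103*C(-13, -9) = -47103*(-13 - 1*(-9))/(-13) = -(-47103)*(-13 + 9)/13 = -(-47103)*(-4)/13 = -47103*4/13 = -188412/13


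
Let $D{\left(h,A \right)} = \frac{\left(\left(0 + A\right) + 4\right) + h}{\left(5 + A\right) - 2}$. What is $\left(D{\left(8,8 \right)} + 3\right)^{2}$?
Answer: $\frac{2809}{121} \approx 23.215$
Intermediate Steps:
$D{\left(h,A \right)} = \frac{4 + A + h}{3 + A}$ ($D{\left(h,A \right)} = \frac{\left(A + 4\right) + h}{3 + A} = \frac{\left(4 + A\right) + h}{3 + A} = \frac{4 + A + h}{3 + A}$)
$\left(D{\left(8,8 \right)} + 3\right)^{2} = \left(\frac{4 + 8 + 8}{3 + 8} + 3\right)^{2} = \left(\frac{1}{11} \cdot 20 + 3\right)^{2} = \left(\frac{20}{11} + 3\right)^{2} = \left(\frac{53}{11}\right)^{2} = \frac{2809}{121}$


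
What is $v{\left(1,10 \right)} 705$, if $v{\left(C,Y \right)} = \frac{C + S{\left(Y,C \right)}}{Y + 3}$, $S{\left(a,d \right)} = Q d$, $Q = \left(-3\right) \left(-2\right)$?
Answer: $\frac{4935}{13} \approx 379.62$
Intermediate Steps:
$Q = 6$
$S{\left(a,d \right)} = 6 d$
$v{\left(C,Y \right)} = \frac{7 C}{3 + Y}$ ($v{\left(C,Y \right)} = \frac{C + 6 C}{Y + 3} = \frac{7 C}{3 + Y}$)
$v{\left(1,10 \right)} 705 = 7 \cdot 1 \frac{1}{3 + 10} \cdot 705 = 7 \cdot 1 \cdot \frac{1}{13} \cdot 705 = \frac{7}{13} \cdot 705 = \frac{4935}{13}$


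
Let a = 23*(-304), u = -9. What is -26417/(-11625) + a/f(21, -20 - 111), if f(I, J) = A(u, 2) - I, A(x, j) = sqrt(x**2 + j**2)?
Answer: 429081613/1034625 + 1748*sqrt(85)/89 ≈ 595.80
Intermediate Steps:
a = -6992
A(x, j) = sqrt(j**2 + x**2)
f(I, J) = sqrt(85) - I (f(I, J) = sqrt(2**2 + (-9)**2) - I = sqrt(4 + 81) - I = sqrt(85) - I)
-26417/(-11625) + a/f(21, -20 - 111) = -26417/(-11625) - 6992/(sqrt(85) - 1*21) = -26417*(-1/11625) - 6992/(sqrt(85) - 21) = 26417/11625 - 6992/(-21 + sqrt(85))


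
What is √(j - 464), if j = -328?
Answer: 6*I*√22 ≈ 28.142*I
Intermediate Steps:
√(j - 464) = √(-328 - 464) = √(-792) = 6*I*√22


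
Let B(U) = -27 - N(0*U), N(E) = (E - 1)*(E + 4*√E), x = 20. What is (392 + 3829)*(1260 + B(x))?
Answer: 5204493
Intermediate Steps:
N(E) = (-1 + E)*(E + 4*√E)
B(U) = -27 (B(U) = -27 - ((0*U)² - 0*U - 4*√(0*U) + 4*(0*U)^(3/2)) = -27 - (0² - 1*0 - 4*√0 + 4*0^(3/2)) = -27 - (0 + 0 - 4*0 + 4*0) = -27 - (0 + 0 + 0 + 0) = -27 - 1*0 = -27 + 0 = -27)
(392 + 3829)*(1260 + B(x)) = (392 + 3829)*(1260 - 27) = 4221*1233 = 5204493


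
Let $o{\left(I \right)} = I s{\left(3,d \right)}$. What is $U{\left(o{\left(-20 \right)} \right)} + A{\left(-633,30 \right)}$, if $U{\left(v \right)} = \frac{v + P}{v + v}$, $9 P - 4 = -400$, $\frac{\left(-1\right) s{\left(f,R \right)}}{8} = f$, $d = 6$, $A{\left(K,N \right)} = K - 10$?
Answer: $- \frac{154211}{240} \approx -642.55$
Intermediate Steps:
$A{\left(K,N \right)} = -10 + K$ ($A{\left(K,N \right)} = K - 10 = -10 + K$)
$s{\left(f,R \right)} = - 8 f$
$P = -44$ ($P = \frac{4}{9} + \frac{1}{9} \left(-400\right) = \frac{4}{9} - \frac{400}{9} = -44$)
$o{\left(I \right)} = - 24 I$ ($o{\left(I \right)} = I \left(\left(-8\right) 3\right) = I \left(-24\right) = - 24 I$)
$U{\left(v \right)} = \frac{-44 + v}{2 v}$ ($U{\left(v \right)} = \frac{v - 44}{v + v} = \frac{-44 + v}{2 v}$)
$U{\left(o{\left(-20 \right)} \right)} + A{\left(-633,30 \right)} = \frac{-44 - -480}{2 \left(\left(-24\right) \left(-20\right)\right)} - 643 = \frac{-44 + 480}{2 \cdot 480} - 643 = \frac{1}{2} \cdot \frac{1}{480} \cdot 436 - 643 = \frac{109}{240} - 643 = - \frac{154211}{240}$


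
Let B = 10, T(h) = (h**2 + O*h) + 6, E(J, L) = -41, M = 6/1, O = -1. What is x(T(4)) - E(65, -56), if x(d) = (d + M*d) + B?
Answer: 177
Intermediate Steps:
M = 6 (M = 6*1 = 6)
T(h) = 6 + h**2 - h (T(h) = (h**2 - h) + 6 = 6 + h**2 - h)
x(d) = 10 + 7*d (x(d) = (d + 6*d) + 10 = 7*d + 10 = 10 + 7*d)
x(T(4)) - E(65, -56) = (10 + 7*(6 + 4**2 - 1*4)) - 1*(-41) = (10 + 7*(6 + 16 - 4)) + 41 = (10 + 7*18) + 41 = (10 + 126) + 41 = 136 + 41 = 177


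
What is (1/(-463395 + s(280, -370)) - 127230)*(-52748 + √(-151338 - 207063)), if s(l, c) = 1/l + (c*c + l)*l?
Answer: 71306818607762014600/10625161401 - 1351839285048950*I*√358401/10625161401 ≈ 6.7111e+9 - 7.6168e+7*I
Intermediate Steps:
s(l, c) = 1/l + l*(l + c²) (s(l, c) = 1/l + (c² + l)*l = 1/l + (l + c²)*l = 1/l + l*(l + c²))
(1/(-463395 + s(280, -370)) - 127230)*(-52748 + √(-151338 - 207063)) = (1/(-463395 + (1 + 280²*(280 + (-370)²))/280) - 127230)*(-52748 + √(-151338 - 207063)) = (1/(-463395 + (1 + 78400*(280 + 136900))/280) - 127230)*(-52748 + √(-358401)) = (1/(-463395 + (1 + 78400*137180)/280) - 127230)*(-52748 + I*√358401) = (1/(-463395 + (1 + 10754912000)/280) - 127230)*(-52748 + I*√358401) = (1/(-463395 + (1/280)*10754912001) - 127230)*(-52748 + I*√358401) = (1/(-463395 + 10754912001/280) - 127230)*(-52748 + I*√358401) = (1/(10625161401/280) - 127230)*(-52748 + I*√358401) = (280/10625161401 - 127230)*(-52748 + I*√358401) = -1351839285048950*(-52748 + I*√358401)/10625161401 = 71306818607762014600/10625161401 - 1351839285048950*I*√358401/10625161401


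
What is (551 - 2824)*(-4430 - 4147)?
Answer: 19495521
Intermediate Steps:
(551 - 2824)*(-4430 - 4147) = -2273*(-8577) = 19495521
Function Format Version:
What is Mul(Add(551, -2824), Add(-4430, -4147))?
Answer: 19495521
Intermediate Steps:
Mul(Add(551, -2824), Add(-4430, -4147)) = Mul(-2273, -8577) = 19495521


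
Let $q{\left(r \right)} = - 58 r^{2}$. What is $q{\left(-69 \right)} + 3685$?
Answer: $-272453$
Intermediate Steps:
$q{\left(-69 \right)} + 3685 = - 58 \left(-69\right)^{2} + 3685 = \left(-58\right) 4761 + 3685 = -276138 + 3685 = -272453$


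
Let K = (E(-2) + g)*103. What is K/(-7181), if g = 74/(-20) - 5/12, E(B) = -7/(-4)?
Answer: 7313/215430 ≈ 0.033946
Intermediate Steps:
E(B) = 7/4 (E(B) = -7*(-¼) = 7/4)
g = -247/60 (g = 74*(-1/20) - 5*1/12 = -37/10 - 5/12 = -247/60 ≈ -4.1167)
K = -7313/30 (K = (7/4 - 247/60)*103 = -71/30*103 = -7313/30 ≈ -243.77)
K/(-7181) = -7313/30/(-7181) = -7313/30*(-1/7181) = 7313/215430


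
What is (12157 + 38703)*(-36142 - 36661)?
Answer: -3702760580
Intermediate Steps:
(12157 + 38703)*(-36142 - 36661) = 50860*(-72803) = -3702760580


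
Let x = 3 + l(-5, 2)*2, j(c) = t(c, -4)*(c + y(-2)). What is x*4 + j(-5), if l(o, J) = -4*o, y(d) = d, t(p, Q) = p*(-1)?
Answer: 137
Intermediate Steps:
t(p, Q) = -p
j(c) = -c*(-2 + c) (j(c) = (-c)*(c - 2) = (-c)*(-2 + c) = -c*(-2 + c))
x = 43 (x = 3 - 4*(-5)*2 = 3 + 20*2 = 3 + 40 = 43)
x*4 + j(-5) = 43*4 - 5*(2 - 1*(-5)) = 172 - 5*(2 + 5) = 172 - 5*7 = 172 - 35 = 137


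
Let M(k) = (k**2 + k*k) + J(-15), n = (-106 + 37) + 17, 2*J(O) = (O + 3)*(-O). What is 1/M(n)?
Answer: 1/5318 ≈ 0.00018804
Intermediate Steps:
J(O) = -O*(3 + O)/2 (J(O) = ((O + 3)*(-O))/2 = ((3 + O)*(-O))/2 = (-O*(3 + O))/2 = -O*(3 + O)/2)
n = -52 (n = -69 + 17 = -52)
M(k) = -90 + 2*k**2 (M(k) = (k**2 + k*k) - 1/2*(-15)*(3 - 15) = (k**2 + k**2) - 1/2*(-15)*(-12) = 2*k**2 - 90 = -90 + 2*k**2)
1/M(n) = 1/(-90 + 2*(-52)**2) = 1/(-90 + 2*2704) = 1/(-90 + 5408) = 1/5318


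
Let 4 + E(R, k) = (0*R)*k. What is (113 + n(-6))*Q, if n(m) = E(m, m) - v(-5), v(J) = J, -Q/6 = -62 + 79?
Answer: -11628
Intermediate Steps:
Q = -102 (Q = -6*(-62 + 79) = -6*17 = -102)
E(R, k) = -4 (E(R, k) = -4 + (0*R)*k = -4 + 0*k = -4 + 0 = -4)
n(m) = 1 (n(m) = -4 - 1*(-5) = -4 + 5 = 1)
(113 + n(-6))*Q = (113 + 1)*(-102) = 114*(-102) = -11628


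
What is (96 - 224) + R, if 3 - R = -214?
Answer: 89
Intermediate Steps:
R = 217 (R = 3 - 1*(-214) = 3 + 214 = 217)
(96 - 224) + R = (96 - 224) + 217 = -128 + 217 = 89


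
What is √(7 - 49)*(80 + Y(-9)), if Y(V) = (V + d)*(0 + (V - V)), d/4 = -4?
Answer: 80*I*√42 ≈ 518.46*I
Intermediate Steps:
d = -16 (d = 4*(-4) = -16)
Y(V) = 0 (Y(V) = (V - 16)*(0 + (V - V)) = (-16 + V)*(0 + 0) = (-16 + V)*0 = 0)
√(7 - 49)*(80 + Y(-9)) = √(7 - 49)*(80 + 0) = √(-42)*80 = (I*√42)*80 = 80*I*√42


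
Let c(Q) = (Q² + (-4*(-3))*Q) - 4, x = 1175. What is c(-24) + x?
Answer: 1459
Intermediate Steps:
c(Q) = -4 + Q² + 12*Q (c(Q) = (Q² + 12*Q) - 4 = -4 + Q² + 12*Q)
c(-24) + x = (-4 + (-24)² + 12*(-24)) + 1175 = (-4 + 576 - 288) + 1175 = 284 + 1175 = 1459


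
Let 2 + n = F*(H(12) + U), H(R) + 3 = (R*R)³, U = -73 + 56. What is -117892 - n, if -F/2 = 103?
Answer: 614990694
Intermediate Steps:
F = -206 (F = -2*103 = -206)
U = -17
H(R) = -3 + R⁶ (H(R) = -3 + (R*R)³ = -3 + (R²)³ = -3 + R⁶)
n = -615108586 (n = -2 - 206*((-3 + 12⁶) - 17) = -2 - 206*((-3 + 2985984) - 17) = -2 - 206*(2985981 - 17) = -2 - 206*2985964 = -2 - 615108584 = -615108586)
-117892 - n = -117892 - 1*(-615108586) = -117892 + 615108586 = 614990694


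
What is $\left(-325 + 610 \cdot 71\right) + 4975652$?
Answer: $5018637$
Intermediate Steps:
$\left(-325 + 610 \cdot 71\right) + 4975652 = \left(-325 + 43310\right) + 4975652 = 42985 + 4975652 = 5018637$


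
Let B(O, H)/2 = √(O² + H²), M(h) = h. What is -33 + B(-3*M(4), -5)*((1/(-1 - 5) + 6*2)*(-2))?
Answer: -1945/3 ≈ -648.33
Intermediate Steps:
B(O, H) = 2*√(H² + O²) (B(O, H) = 2*√(O² + H²) = 2*√(H² + O²))
-33 + B(-3*M(4), -5)*((1/(-1 - 5) + 6*2)*(-2)) = -33 + (2*√((-5)² + (-3*4)²))*((1/(-1 - 5) + 6*2)*(-2)) = -33 + (2*√(25 + (-12)²))*((1/(-6) + 12)*(-2)) = -33 + (2*√(25 + 144))*((-⅙ + 12)*(-2)) = -33 + (2*√169)*((71/6)*(-2)) = -33 + (2*13)*(-71/3) = -33 + 26*(-71/3) = -33 - 1846/3 = -1945/3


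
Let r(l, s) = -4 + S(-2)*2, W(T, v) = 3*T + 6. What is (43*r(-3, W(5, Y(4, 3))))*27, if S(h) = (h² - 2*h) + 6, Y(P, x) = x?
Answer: 27864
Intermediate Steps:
S(h) = 6 + h² - 2*h
W(T, v) = 6 + 3*T
r(l, s) = 24 (r(l, s) = -4 + (6 + (-2)² - 2*(-2))*2 = -4 + (6 + 4 + 4)*2 = -4 + 14*2 = -4 + 28 = 24)
(43*r(-3, W(5, Y(4, 3))))*27 = (43*24)*27 = 1032*27 = 27864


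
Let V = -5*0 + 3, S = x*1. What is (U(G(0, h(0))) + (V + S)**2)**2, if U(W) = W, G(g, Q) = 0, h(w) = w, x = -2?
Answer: 1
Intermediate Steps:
S = -2 (S = -2*1 = -2)
V = 3 (V = 0 + 3 = 3)
(U(G(0, h(0))) + (V + S)**2)**2 = (0 + (3 - 2)**2)**2 = (0 + 1**2)**2 = (0 + 1)**2 = 1**2 = 1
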